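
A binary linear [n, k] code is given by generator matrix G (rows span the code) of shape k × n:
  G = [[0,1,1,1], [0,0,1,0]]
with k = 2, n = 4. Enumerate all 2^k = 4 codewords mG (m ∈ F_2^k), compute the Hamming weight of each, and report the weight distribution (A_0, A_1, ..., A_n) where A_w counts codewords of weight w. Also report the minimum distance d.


Weight distribution: A_0 = 1, A_1 = 1, A_2 = 1, A_3 = 1. Minimum distance d = 1.

Enumerate all 2^2 = 4 messages m ∈ F_2^2.
For each, compute codeword c = mG in F_2^4, then tally its weight.
  m = 00 → c = 0000, weight = 0.
  m = 10 → c = 0111, weight = 3.
  m = 01 → c = 0010, weight = 1.
  m = 11 → c = 0101, weight = 2.
Tally weights:
  weight 0: 1 codewords.
  weight 1: 1 codewords.
  weight 2: 1 codewords.
  weight 3: 1 codewords.
Minimum distance d = smallest w > 0 with A_w > 0 = 1.
Sanity: Σ A_w = 4 = 2^2 = 4 ✓.


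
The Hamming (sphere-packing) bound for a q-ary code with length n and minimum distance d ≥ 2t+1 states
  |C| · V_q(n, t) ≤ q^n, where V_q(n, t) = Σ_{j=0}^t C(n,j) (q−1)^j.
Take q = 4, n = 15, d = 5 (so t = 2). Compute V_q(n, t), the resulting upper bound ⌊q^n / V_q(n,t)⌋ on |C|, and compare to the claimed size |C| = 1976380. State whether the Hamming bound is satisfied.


V_q(n, t) = 991, q^n = 1073741824, Hamming bound = 1083493, |C| = 1976380 > bound (violated).

Step 1: Compute V_q(n, t) = Σ_{j=0}^2 C(n, j) (q−1)^j.
  j = 0: C(15,0)·(3)^0 = 1·1 = 1.
  j = 1: C(15,1)·(3)^1 = 15·3 = 45.
  j = 2: C(15,2)·(3)^2 = 105·9 = 945.
  V_q(n, t) = 1 + 45 + 945 = 991.
Step 2: q^n = 4^15 = 1073741824.
Step 3: Hamming bound ⌊q^n / V_q(n,t)⌋ = ⌊1073741824/991⌋ = 1083493.
Step 4: Compare |C| = 1976380 to 1083493: violated.
The claimed |C| lies above the Hamming bound, so no 4-ary code of length 15 with d ≥ 5 can have 1976380 codewords.


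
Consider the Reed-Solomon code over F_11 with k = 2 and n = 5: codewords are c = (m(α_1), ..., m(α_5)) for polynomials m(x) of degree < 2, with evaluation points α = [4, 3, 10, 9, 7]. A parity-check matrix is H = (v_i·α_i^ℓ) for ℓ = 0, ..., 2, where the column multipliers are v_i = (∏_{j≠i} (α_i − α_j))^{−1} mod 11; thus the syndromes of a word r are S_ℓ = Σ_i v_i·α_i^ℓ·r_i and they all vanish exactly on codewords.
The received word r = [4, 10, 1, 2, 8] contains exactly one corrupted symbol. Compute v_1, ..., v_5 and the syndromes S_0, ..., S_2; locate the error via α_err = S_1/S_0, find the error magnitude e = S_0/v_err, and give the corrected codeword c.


S = (1, 9, 4), error at position 4, error magnitude e = 6, c = [4, 10, 1, 7, 8].

Step 1: column multipliers v_i = (∏_{j≠i}(α_i − α_j))^{−1} mod 11.
  i = 1 (α = 4): (4−3)(4−10)(4−9)(4−7) = 1·(−6)·(−5)·(−3) = −90 ≡ 9, so v_1 = 9^{−1} = 5 (mod 11).
  i = 2 (α = 3): (3−4)(3−10)(3−9)(3−7) = (−1)·(−7)·(−6)·(−4) = 168 ≡ 3, so v_2 = 3^{−1} = 4 (mod 11).
  i = 3 (α = 10): (10−4)(10−3)(10−9)(10−7) = 6·7·1·3 = 126 ≡ 5, so v_3 = 5^{−1} = 9 (mod 11).
  i = 4 (α = 9): (9−4)(9−3)(9−10)(9−7) = 5·6·(−1)·2 = −60 ≡ 6, so v_4 = 6^{−1} = 2 (mod 11).
  i = 5 (α = 7): (7−4)(7−3)(7−10)(7−9) = 3·4·(−3)·(−2) = 72 ≡ 6, so v_5 = 6^{−1} = 2 (mod 11).
  v = [5, 4, 9, 2, 2].
Step 2: syndromes of r = [4, 10, 1, 2, 8] (all sums mod 11).
  S_0 = Σ v_i r_i = 5·4 + 4·10 + 9·1 + 2·2 + 2·8 = 89 ≡ 1.
  S_1 = Σ v_i α_i r_i = 5·4·4 + 4·3·10 + 9·10·1 + 2·9·2 + 2·7·8 = 438 ≡ 9.
  α_i^2 mod 11 = [5, 9, 1, 4, 5].
  S_2 = Σ v_i α_i^2 r_i = 5·5·4 + 4·9·10 + 9·1·1 + 2·4·2 + 2·5·8 = 565 ≡ 4.
  S = (1, 9, 4) ≠ 0, so r is not a codeword (an error is present).
Step 3: locate the error. For a single error e at position i, S_ℓ = v_i·e·α_i^ℓ, so α_err = S_1/S_0.
  S_0^{−1} = 1^{−1} = 1 (mod 11), so α_err = 9·1 = 9 ≡ 9 = α_4. Error position i = 4.
  Consistency check: S_2/S_1 = 4·5 = 20 ≡ 9 = α_err ✓ (single-error assumption holds).
Step 4: error magnitude e = S_0/v_4 = S_0·∏_{j≠4}(α_4 − α_j) = 1·6 = 6 ≡ 6 (mod 11).
Step 5: correct position 4: c_4 = r_4 − e = 2 − 6 ≡ 7 (mod 11). Hence c = [4, 10, 1, 7, 8].
  Check: interpolating c through the α_i gives m(x) = 6 + 5·x (degree < 2) with m(α_i) = c_i for every i, so c is indeed a codeword.


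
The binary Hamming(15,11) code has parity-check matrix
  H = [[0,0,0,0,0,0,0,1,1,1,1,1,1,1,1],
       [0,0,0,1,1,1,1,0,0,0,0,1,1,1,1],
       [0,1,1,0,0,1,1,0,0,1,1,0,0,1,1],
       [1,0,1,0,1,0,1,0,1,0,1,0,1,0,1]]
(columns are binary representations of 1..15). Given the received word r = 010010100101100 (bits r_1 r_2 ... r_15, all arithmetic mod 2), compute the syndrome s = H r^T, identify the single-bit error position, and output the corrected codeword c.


s = (1, 0, 1, 1)^T, error position = 11, corrected codeword c = 010010100111100

Compute s = H r^T mod 2 one row at a time:
  s_1 = 0 + 0 + 1 + 0 + 1 + 1 + 0 + 0 = 3 ≡ 1 (mod 2).
  s_2 = 0 + 1 + 0 + 1 + 1 + 1 + 0 + 0 = 4 ≡ 0 (mod 2).
  s_3 = 1 + 0 + 0 + 1 + 1 + 0 + 0 + 0 = 3 ≡ 1 (mod 2).
  s_4 = 0 + 0 + 1 + 1 + 0 + 0 + 1 + 0 = 3 ≡ 1 (mod 2).
s = (1, 0, 1, 1)^T — this equals column 11 of H (binary 1011), so error is at position 11.
Correct: flip bit 11 of r = 010010100101100 to get c = 010010100111100.


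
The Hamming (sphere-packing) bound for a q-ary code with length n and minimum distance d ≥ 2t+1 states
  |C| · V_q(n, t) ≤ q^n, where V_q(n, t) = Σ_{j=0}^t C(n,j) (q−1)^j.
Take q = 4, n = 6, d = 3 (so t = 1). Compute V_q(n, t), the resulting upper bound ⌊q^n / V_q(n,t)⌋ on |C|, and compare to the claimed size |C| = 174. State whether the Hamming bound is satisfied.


V_q(n, t) = 19, q^n = 4096, Hamming bound = 215, |C| = 174 ≤ bound (satisfied).

Step 1: Compute V_q(n, t) = Σ_{j=0}^1 C(n, j) (q−1)^j.
  j = 0: C(6,0)·(3)^0 = 1·1 = 1.
  j = 1: C(6,1)·(3)^1 = 6·3 = 18.
  V_q(n, t) = 1 + 18 = 19.
Step 2: q^n = 4^6 = 4096.
Step 3: Hamming bound ⌊q^n / V_q(n,t)⌋ = ⌊4096/19⌋ = 215.
Step 4: Compare |C| = 174 to 215: satisfied.
The claimed |C| lies below the Hamming bound.


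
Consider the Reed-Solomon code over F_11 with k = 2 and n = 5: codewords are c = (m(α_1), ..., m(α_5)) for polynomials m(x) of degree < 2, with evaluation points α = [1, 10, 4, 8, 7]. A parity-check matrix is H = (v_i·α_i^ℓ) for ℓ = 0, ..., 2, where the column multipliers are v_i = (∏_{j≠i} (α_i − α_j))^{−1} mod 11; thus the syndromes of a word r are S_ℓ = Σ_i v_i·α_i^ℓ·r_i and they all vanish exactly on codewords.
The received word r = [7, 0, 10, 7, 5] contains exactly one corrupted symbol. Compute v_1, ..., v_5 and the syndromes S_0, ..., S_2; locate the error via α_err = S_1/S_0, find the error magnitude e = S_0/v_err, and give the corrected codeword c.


S = (3, 3, 3), error at position 1, error magnitude e = 3, c = [4, 0, 10, 7, 5].

Step 1: column multipliers v_i = (∏_{j≠i}(α_i − α_j))^{−1} mod 11.
  i = 1 (α = 1): (1−10)(1−4)(1−8)(1−7) = (−9)·(−3)·(−7)·(−6) = 1134 ≡ 1, so v_1 = 1^{−1} = 1 (mod 11).
  i = 2 (α = 10): (10−1)(10−4)(10−8)(10−7) = 9·6·2·3 = 324 ≡ 5, so v_2 = 5^{−1} = 9 (mod 11).
  i = 3 (α = 4): (4−1)(4−10)(4−8)(4−7) = 3·(−6)·(−4)·(−3) = −216 ≡ 4, so v_3 = 4^{−1} = 3 (mod 11).
  i = 4 (α = 8): (8−1)(8−10)(8−4)(8−7) = 7·(−2)·4·1 = −56 ≡ 10, so v_4 = 10^{−1} = 10 (mod 11).
  i = 5 (α = 7): (7−1)(7−10)(7−4)(7−8) = 6·(−3)·3·(−1) = 54 ≡ 10, so v_5 = 10^{−1} = 10 (mod 11).
  v = [1, 9, 3, 10, 10].
Step 2: syndromes of r = [7, 0, 10, 7, 5] (all sums mod 11).
  S_0 = Σ v_i r_i = 1·7 + 9·0 + 3·10 + 10·7 + 10·5 = 157 ≡ 3.
  S_1 = Σ v_i α_i r_i = 1·1·7 + 9·10·0 + 3·4·10 + 10·8·7 + 10·7·5 = 1037 ≡ 3.
  α_i^2 mod 11 = [1, 1, 5, 9, 5].
  S_2 = Σ v_i α_i^2 r_i = 1·1·7 + 9·1·0 + 3·5·10 + 10·9·7 + 10·5·5 = 1037 ≡ 3.
  S = (3, 3, 3) ≠ 0, so r is not a codeword (an error is present).
Step 3: locate the error. For a single error e at position i, S_ℓ = v_i·e·α_i^ℓ, so α_err = S_1/S_0.
  S_0^{−1} = 3^{−1} = 4 (mod 11), so α_err = 3·4 = 12 ≡ 1 = α_1. Error position i = 1.
  Consistency check: S_2/S_1 = 3·4 = 12 ≡ 1 = α_err ✓ (single-error assumption holds).
Step 4: error magnitude e = S_0/v_1 = S_0·∏_{j≠1}(α_1 − α_j) = 3·1 = 3 ≡ 3 (mod 11).
Step 5: correct position 1: c_1 = r_1 − e = 7 − 3 ≡ 4 (mod 11). Hence c = [4, 0, 10, 7, 5].
  Check: interpolating c through the α_i gives m(x) = 2 + 2·x (degree < 2) with m(α_i) = c_i for every i, so c is indeed a codeword.


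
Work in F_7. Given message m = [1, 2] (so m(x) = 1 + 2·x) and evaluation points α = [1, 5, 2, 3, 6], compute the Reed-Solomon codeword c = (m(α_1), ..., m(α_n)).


c = [3, 4, 5, 0, 6]

Message polynomial: m(x) = 1 + 2·x (mod 7).
For each evaluation point α_i, compute m(α_i) mod 7:
  α_1 = 1: Horner steps 2 → 3, so m(1) = 3.
  α_2 = 5: Horner steps 2 → 4, so m(5) = 4.
  α_3 = 2: Horner steps 2 → 5, so m(2) = 5.
  α_4 = 3: Horner steps 2 → 0, so m(3) = 0.
  α_5 = 6: Horner steps 2 → 6, so m(6) = 6.
Codeword c = [3, 4, 5, 0, 6] ∈ F_7^5.


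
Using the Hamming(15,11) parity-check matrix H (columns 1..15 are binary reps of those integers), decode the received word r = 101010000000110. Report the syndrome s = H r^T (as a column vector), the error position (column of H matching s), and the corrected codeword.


s = (0, 1, 0, 0)^T, error position = 4, corrected codeword c = 101110000000110

Compute s = H r^T mod 2 one row at a time:
  s_1 = 0 + 0 + 0 + 0 + 0 + 1 + 1 + 0 = 2 ≡ 0 (mod 2).
  s_2 = 0 + 1 + 0 + 0 + 0 + 1 + 1 + 0 = 3 ≡ 1 (mod 2).
  s_3 = 0 + 1 + 0 + 0 + 0 + 0 + 1 + 0 = 2 ≡ 0 (mod 2).
  s_4 = 1 + 1 + 1 + 0 + 0 + 0 + 1 + 0 = 4 ≡ 0 (mod 2).
s = (0, 1, 0, 0)^T — this equals column 4 of H (binary 0100), so error is at position 4.
Correct: flip bit 4 of r = 101010000000110 to get c = 101110000000110.


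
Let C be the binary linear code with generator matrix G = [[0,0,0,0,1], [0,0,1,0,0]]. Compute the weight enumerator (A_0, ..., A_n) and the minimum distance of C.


Weight distribution: A_0 = 1, A_1 = 2, A_2 = 1. Minimum distance d = 1.

Enumerate all 2^2 = 4 messages m ∈ F_2^2.
For each, compute codeword c = mG in F_2^5, then tally its weight.
  m = 00 → c = 00000, weight = 0.
  m = 10 → c = 00001, weight = 1.
  m = 01 → c = 00100, weight = 1.
  m = 11 → c = 00101, weight = 2.
Tally weights:
  weight 0: 1 codewords.
  weight 1: 2 codewords.
  weight 2: 1 codewords.
Minimum distance d = smallest w > 0 with A_w > 0 = 1.
Sanity: Σ A_w = 4 = 2^2 = 4 ✓.


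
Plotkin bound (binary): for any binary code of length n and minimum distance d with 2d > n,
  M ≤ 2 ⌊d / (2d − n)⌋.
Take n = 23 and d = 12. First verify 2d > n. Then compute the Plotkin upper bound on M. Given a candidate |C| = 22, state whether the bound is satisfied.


Plotkin bound M ≤ 24; given |C| = 22 ≤ bound (satisfied).

Check applicability: 2d = 24, n = 23.
2d − n = 1 > 0, so Plotkin applies.
Compute d/(2d−n) = 12/1 ≈ 12.0000.
⌊d/(2d−n)⌋ = 12.
Plotkin bound: M ≤ 2·12 = 24.
Given |C| = 22, check: satisfied.
This |C| is below the Plotkin bound.


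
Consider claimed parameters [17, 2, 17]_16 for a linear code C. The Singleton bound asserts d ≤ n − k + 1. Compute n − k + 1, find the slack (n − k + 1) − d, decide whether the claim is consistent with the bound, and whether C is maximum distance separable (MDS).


Singleton RHS = n − k + 1 = 16, slack = -1, bound violated (no such code; not MDS).

Singleton bound: d ≤ n − k + 1.
Here n = 17, k = 2, so n − k + 1 = 16.
Given d = 17, check d ≤ 16: NO.
Slack = (n − k + 1) − d = -1.
The slack is negative: d = 17 exceeds n − k + 1 = 16 by 1, so the Singleton bound is violated and no linear [17, 2, 17]_16 code can exist. In particular it is not MDS (MDS requires d = n − k + 1 exactly).
Description: the claimed parameters are [17, 2, 17]_16; such a code would be impossible (violates the Singleton bound).


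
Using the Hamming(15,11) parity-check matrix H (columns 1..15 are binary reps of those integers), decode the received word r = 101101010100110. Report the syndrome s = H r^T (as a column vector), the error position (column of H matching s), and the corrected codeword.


s = (0, 0, 0, 1)^T, error position = 1, corrected codeword c = 001101010100110

Compute s = H r^T mod 2 one row at a time:
  s_1 = 1 + 0 + 1 + 0 + 0 + 1 + 1 + 0 = 4 ≡ 0 (mod 2).
  s_2 = 1 + 0 + 1 + 0 + 0 + 1 + 1 + 0 = 4 ≡ 0 (mod 2).
  s_3 = 0 + 1 + 1 + 0 + 1 + 0 + 1 + 0 = 4 ≡ 0 (mod 2).
  s_4 = 1 + 1 + 0 + 0 + 0 + 0 + 1 + 0 = 3 ≡ 1 (mod 2).
s = (0, 0, 0, 1)^T — this equals column 1 of H (binary 0001), so error is at position 1.
Correct: flip bit 1 of r = 101101010100110 to get c = 001101010100110.


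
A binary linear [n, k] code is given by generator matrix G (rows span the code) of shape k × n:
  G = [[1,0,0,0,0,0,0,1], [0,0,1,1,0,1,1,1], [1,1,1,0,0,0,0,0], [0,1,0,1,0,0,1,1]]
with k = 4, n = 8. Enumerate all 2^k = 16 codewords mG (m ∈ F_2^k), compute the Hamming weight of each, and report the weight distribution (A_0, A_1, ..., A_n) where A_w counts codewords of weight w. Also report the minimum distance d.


Weight distribution: A_0 = 1, A_2 = 3, A_3 = 4, A_4 = 3, A_5 = 4, A_6 = 1. Minimum distance d = 2.

Enumerate all 2^4 = 16 messages m ∈ F_2^4.
For each, compute codeword c = mG in F_2^8, then tally its weight.
  m = 0000 → c = 00000000, weight = 0.
  m = 1000 → c = 10000001, weight = 2.
  m = 0100 → c = 00110111, weight = 5.
  m = 1100 → c = 10110110, weight = 5.
  m = 0010 → c = 11100000, weight = 3.
  m = 1010 → c = 01100001, weight = 3.
  m = 0110 → c = 11010111, weight = 6.
  m = 1110 → c = 01010110, weight = 4.
  m = 0001 → c = 01010011, weight = 4.
  m = 1001 → c = 11010010, weight = 4.
  m = 0101 → c = 01100100, weight = 3.
  m = 1101 → c = 11100101, weight = 5.
  m = 0011 → c = 10110011, weight = 5.
  m = 1011 → c = 00110010, weight = 3.
  m = 0111 → c = 10000100, weight = 2.
  m = 1111 → c = 00000101, weight = 2.
Tally weights:
  weight 0: 1 codewords.
  weight 2: 3 codewords.
  weight 3: 4 codewords.
  weight 4: 3 codewords.
  weight 5: 4 codewords.
  weight 6: 1 codewords.
Minimum distance d = smallest w > 0 with A_w > 0 = 2.
Sanity: Σ A_w = 16 = 2^4 = 16 ✓.


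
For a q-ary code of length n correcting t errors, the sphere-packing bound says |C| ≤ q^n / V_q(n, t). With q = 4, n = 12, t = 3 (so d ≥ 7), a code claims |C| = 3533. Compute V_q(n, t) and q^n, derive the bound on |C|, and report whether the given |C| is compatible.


V_q(n, t) = 6571, q^n = 16777216, Hamming bound = 2553, |C| = 3533 > bound (violated).

Step 1: Compute V_q(n, t) = Σ_{j=0}^3 C(n, j) (q−1)^j.
  j = 0: C(12,0)·(3)^0 = 1·1 = 1.
  j = 1: C(12,1)·(3)^1 = 12·3 = 36.
  j = 2: C(12,2)·(3)^2 = 66·9 = 594.
  j = 3: C(12,3)·(3)^3 = 220·27 = 5940.
  V_q(n, t) = 1 + 36 + 594 + 5940 = 6571.
Step 2: q^n = 4^12 = 16777216.
Step 3: Hamming bound ⌊q^n / V_q(n,t)⌋ = ⌊16777216/6571⌋ = 2553.
Step 4: Compare |C| = 3533 to 2553: violated.
The claimed |C| lies above the Hamming bound, so no 4-ary code of length 12 with d ≥ 7 can have 3533 codewords.


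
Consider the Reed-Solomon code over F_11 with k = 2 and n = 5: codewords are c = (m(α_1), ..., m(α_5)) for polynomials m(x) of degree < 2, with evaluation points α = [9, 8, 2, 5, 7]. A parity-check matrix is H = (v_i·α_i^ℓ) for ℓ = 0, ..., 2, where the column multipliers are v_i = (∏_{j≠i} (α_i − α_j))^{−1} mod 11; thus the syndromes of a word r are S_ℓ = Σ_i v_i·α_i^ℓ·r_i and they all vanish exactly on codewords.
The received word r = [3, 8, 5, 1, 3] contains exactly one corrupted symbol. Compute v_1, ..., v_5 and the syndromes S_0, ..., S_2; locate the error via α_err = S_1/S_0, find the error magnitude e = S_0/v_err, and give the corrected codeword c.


S = (5, 2, 3), error at position 5, error magnitude e = 1, c = [3, 8, 5, 1, 2].

Step 1: column multipliers v_i = (∏_{j≠i}(α_i − α_j))^{−1} mod 11.
  i = 1 (α = 9): (9−8)(9−2)(9−5)(9−7) = 1·7·4·2 = 56 ≡ 1, so v_1 = 1^{−1} = 1 (mod 11).
  i = 2 (α = 8): (8−9)(8−2)(8−5)(8−7) = (−1)·6·3·1 = −18 ≡ 4, so v_2 = 4^{−1} = 3 (mod 11).
  i = 3 (α = 2): (2−9)(2−8)(2−5)(2−7) = (−7)·(−6)·(−3)·(−5) = 630 ≡ 3, so v_3 = 3^{−1} = 4 (mod 11).
  i = 4 (α = 5): (5−9)(5−8)(5−2)(5−7) = (−4)·(−3)·3·(−2) = −72 ≡ 5, so v_4 = 5^{−1} = 9 (mod 11).
  i = 5 (α = 7): (7−9)(7−8)(7−2)(7−5) = (−2)·(−1)·5·2 = 20 ≡ 9, so v_5 = 9^{−1} = 5 (mod 11).
  v = [1, 3, 4, 9, 5].
Step 2: syndromes of r = [3, 8, 5, 1, 3] (all sums mod 11).
  S_0 = Σ v_i r_i = 1·3 + 3·8 + 4·5 + 9·1 + 5·3 = 71 ≡ 5.
  S_1 = Σ v_i α_i r_i = 1·9·3 + 3·8·8 + 4·2·5 + 9·5·1 + 5·7·3 = 409 ≡ 2.
  α_i^2 mod 11 = [4, 9, 4, 3, 5].
  S_2 = Σ v_i α_i^2 r_i = 1·4·3 + 3·9·8 + 4·4·5 + 9·3·1 + 5·5·3 = 410 ≡ 3.
  S = (5, 2, 3) ≠ 0, so r is not a codeword (an error is present).
Step 3: locate the error. For a single error e at position i, S_ℓ = v_i·e·α_i^ℓ, so α_err = S_1/S_0.
  S_0^{−1} = 5^{−1} = 9 (mod 11), so α_err = 2·9 = 18 ≡ 7 = α_5. Error position i = 5.
  Consistency check: S_2/S_1 = 3·6 = 18 ≡ 7 = α_err ✓ (single-error assumption holds).
Step 4: error magnitude e = S_0/v_5 = S_0·∏_{j≠5}(α_5 − α_j) = 5·9 = 45 ≡ 1 (mod 11).
Step 5: correct position 5: c_5 = r_5 − e = 3 − 1 ≡ 2 (mod 11). Hence c = [3, 8, 5, 1, 2].
  Check: interpolating c through the α_i gives m(x) = 4 + 6·x (degree < 2) with m(α_i) = c_i for every i, so c is indeed a codeword.


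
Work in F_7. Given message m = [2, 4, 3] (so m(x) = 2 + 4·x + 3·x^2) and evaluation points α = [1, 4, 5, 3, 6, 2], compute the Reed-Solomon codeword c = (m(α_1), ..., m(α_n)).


c = [2, 3, 6, 6, 1, 1]

Message polynomial: m(x) = 2 + 4·x + 3·x^2 (mod 7).
For each evaluation point α_i, compute m(α_i) mod 7:
  α_1 = 1: Horner steps 3 → 0 → 2, so m(1) = 2.
  α_2 = 4: Horner steps 3 → 2 → 3, so m(4) = 3.
  α_3 = 5: Horner steps 3 → 5 → 6, so m(5) = 6.
  α_4 = 3: Horner steps 3 → 6 → 6, so m(3) = 6.
  α_5 = 6: Horner steps 3 → 1 → 1, so m(6) = 1.
  α_6 = 2: Horner steps 3 → 3 → 1, so m(2) = 1.
Codeword c = [2, 3, 6, 6, 1, 1] ∈ F_7^6.


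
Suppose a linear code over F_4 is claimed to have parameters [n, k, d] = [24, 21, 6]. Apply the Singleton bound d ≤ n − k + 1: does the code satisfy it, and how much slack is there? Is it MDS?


Singleton RHS = n − k + 1 = 4, slack = -2, bound violated (no such code; not MDS).

Singleton bound: d ≤ n − k + 1.
Here n = 24, k = 21, so n − k + 1 = 4.
Given d = 6, check d ≤ 4: NO.
Slack = (n − k + 1) − d = -2.
The slack is negative: d = 6 exceeds n − k + 1 = 4 by 2, so the Singleton bound is violated and no linear [24, 21, 6]_4 code can exist. In particular it is not MDS (MDS requires d = n − k + 1 exactly).
Description: the claimed parameters are [24, 21, 6]_4; such a code would be impossible (violates the Singleton bound).


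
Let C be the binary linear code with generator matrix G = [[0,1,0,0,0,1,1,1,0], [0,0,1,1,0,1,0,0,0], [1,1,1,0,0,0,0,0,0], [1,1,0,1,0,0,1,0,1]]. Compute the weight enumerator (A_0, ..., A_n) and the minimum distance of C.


Weight distribution: A_0 = 1, A_3 = 4, A_4 = 5, A_5 = 4, A_6 = 2. Minimum distance d = 3.

Enumerate all 2^4 = 16 messages m ∈ F_2^4.
For each, compute codeword c = mG in F_2^9, then tally its weight.
  m = 0000 → c = 000000000, weight = 0.
  m = 1000 → c = 010001110, weight = 4.
  m = 0100 → c = 001101000, weight = 3.
  m = 1100 → c = 011100110, weight = 5.
  m = 0010 → c = 111000000, weight = 3.
  m = 1010 → c = 101001110, weight = 5.
  m = 0110 → c = 110101000, weight = 4.
  m = 1110 → c = 100100110, weight = 4.
  m = 0001 → c = 110100101, weight = 5.
  m = 1001 → c = 100101011, weight = 5.
  m = 0101 → c = 111001101, weight = 6.
  m = 1101 → c = 101000011, weight = 4.
  m = 0011 → c = 001100101, weight = 4.
  m = 1011 → c = 011101011, weight = 6.
  m = 0111 → c = 000001101, weight = 3.
  m = 1111 → c = 010000011, weight = 3.
Tally weights:
  weight 0: 1 codewords.
  weight 3: 4 codewords.
  weight 4: 5 codewords.
  weight 5: 4 codewords.
  weight 6: 2 codewords.
Minimum distance d = smallest w > 0 with A_w > 0 = 3.
Sanity: Σ A_w = 16 = 2^4 = 16 ✓.


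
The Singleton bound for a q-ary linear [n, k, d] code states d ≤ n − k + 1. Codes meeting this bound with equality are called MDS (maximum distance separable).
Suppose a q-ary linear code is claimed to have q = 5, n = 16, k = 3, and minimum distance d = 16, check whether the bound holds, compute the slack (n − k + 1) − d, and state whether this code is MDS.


Singleton RHS = n − k + 1 = 14, slack = -2, bound violated (no such code; not MDS).

Singleton bound: d ≤ n − k + 1.
Here n = 16, k = 3, so n − k + 1 = 14.
Given d = 16, check d ≤ 14: NO.
Slack = (n − k + 1) − d = -2.
The slack is negative: d = 16 exceeds n − k + 1 = 14 by 2, so the Singleton bound is violated and no linear [16, 3, 16]_5 code can exist. In particular it is not MDS (MDS requires d = n − k + 1 exactly).
Description: the claimed parameters are [16, 3, 16]_5; such a code would be impossible (violates the Singleton bound).


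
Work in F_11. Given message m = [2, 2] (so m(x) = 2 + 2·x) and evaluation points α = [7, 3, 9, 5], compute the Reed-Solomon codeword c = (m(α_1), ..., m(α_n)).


c = [5, 8, 9, 1]

Message polynomial: m(x) = 2 + 2·x (mod 11).
For each evaluation point α_i, compute m(α_i) mod 11:
  α_1 = 7: Horner steps 2 → 5, so m(7) = 5.
  α_2 = 3: Horner steps 2 → 8, so m(3) = 8.
  α_3 = 9: Horner steps 2 → 9, so m(9) = 9.
  α_4 = 5: Horner steps 2 → 1, so m(5) = 1.
Codeword c = [5, 8, 9, 1] ∈ F_11^4.


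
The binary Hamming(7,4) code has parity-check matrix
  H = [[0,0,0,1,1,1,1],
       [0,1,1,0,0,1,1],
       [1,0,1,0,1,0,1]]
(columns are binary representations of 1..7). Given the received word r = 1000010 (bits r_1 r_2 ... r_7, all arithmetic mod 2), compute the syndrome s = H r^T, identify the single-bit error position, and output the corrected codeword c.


s = (1, 1, 1)^T, error position = 7, corrected codeword c = 1000011

Compute s = H r^T mod 2 one row at a time:
  s_1 = 0 + 0 + 1 + 0 = 1 ≡ 1 (mod 2).
  s_2 = 0 + 0 + 1 + 0 = 1 ≡ 1 (mod 2).
  s_3 = 1 + 0 + 0 + 0 = 1 ≡ 1 (mod 2).
s = (1, 1, 1)^T — this equals column 7 of H (binary 111), so error is at position 7.
Correct: flip bit 7 of r = 1000010 to get c = 1000011.


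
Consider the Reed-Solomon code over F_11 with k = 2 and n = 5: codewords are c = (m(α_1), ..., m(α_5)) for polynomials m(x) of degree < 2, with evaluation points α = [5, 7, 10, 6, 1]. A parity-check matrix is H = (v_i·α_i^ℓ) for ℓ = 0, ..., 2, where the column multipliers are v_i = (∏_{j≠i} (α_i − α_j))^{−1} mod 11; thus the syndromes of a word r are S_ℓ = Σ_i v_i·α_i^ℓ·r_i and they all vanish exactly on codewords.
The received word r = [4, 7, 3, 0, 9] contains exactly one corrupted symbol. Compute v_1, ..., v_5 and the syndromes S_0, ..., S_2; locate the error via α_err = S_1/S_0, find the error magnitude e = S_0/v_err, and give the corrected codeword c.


S = (8, 3, 8), error at position 3, error magnitude e = 8, c = [4, 7, 6, 0, 9].

Step 1: column multipliers v_i = (∏_{j≠i}(α_i − α_j))^{−1} mod 11.
  i = 1 (α = 5): (5−7)(5−10)(5−6)(5−1) = (−2)·(−5)·(−1)·4 = −40 ≡ 4, so v_1 = 4^{−1} = 3 (mod 11).
  i = 2 (α = 7): (7−5)(7−10)(7−6)(7−1) = 2·(−3)·1·6 = −36 ≡ 8, so v_2 = 8^{−1} = 7 (mod 11).
  i = 3 (α = 10): (10−5)(10−7)(10−6)(10−1) = 5·3·4·9 = 540 ≡ 1, so v_3 = 1^{−1} = 1 (mod 11).
  i = 4 (α = 6): (6−5)(6−7)(6−10)(6−1) = 1·(−1)·(−4)·5 = 20 ≡ 9, so v_4 = 9^{−1} = 5 (mod 11).
  i = 5 (α = 1): (1−5)(1−7)(1−10)(1−6) = (−4)·(−6)·(−9)·(−5) = 1080 ≡ 2, so v_5 = 2^{−1} = 6 (mod 11).
  v = [3, 7, 1, 5, 6].
Step 2: syndromes of r = [4, 7, 3, 0, 9] (all sums mod 11).
  S_0 = Σ v_i r_i = 3·4 + 7·7 + 1·3 + 5·0 + 6·9 = 118 ≡ 8.
  S_1 = Σ v_i α_i r_i = 3·5·4 + 7·7·7 + 1·10·3 + 5·6·0 + 6·1·9 = 487 ≡ 3.
  α_i^2 mod 11 = [3, 5, 1, 3, 1].
  S_2 = Σ v_i α_i^2 r_i = 3·3·4 + 7·5·7 + 1·1·3 + 5·3·0 + 6·1·9 = 338 ≡ 8.
  S = (8, 3, 8) ≠ 0, so r is not a codeword (an error is present).
Step 3: locate the error. For a single error e at position i, S_ℓ = v_i·e·α_i^ℓ, so α_err = S_1/S_0.
  S_0^{−1} = 8^{−1} = 7 (mod 11), so α_err = 3·7 = 21 ≡ 10 = α_3. Error position i = 3.
  Consistency check: S_2/S_1 = 8·4 = 32 ≡ 10 = α_err ✓ (single-error assumption holds).
Step 4: error magnitude e = S_0/v_3 = S_0·∏_{j≠3}(α_3 − α_j) = 8·1 = 8 ≡ 8 (mod 11).
Step 5: correct position 3: c_3 = r_3 − e = 3 − 8 ≡ 6 (mod 11). Hence c = [4, 7, 6, 0, 9].
  Check: interpolating c through the α_i gives m(x) = 2 + 7·x (degree < 2) with m(α_i) = c_i for every i, so c is indeed a codeword.


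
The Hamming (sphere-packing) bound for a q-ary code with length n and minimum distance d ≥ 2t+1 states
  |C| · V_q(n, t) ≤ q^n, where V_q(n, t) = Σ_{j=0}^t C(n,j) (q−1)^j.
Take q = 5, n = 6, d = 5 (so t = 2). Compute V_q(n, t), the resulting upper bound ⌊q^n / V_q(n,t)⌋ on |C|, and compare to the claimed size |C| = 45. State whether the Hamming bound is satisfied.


V_q(n, t) = 265, q^n = 15625, Hamming bound = 58, |C| = 45 ≤ bound (satisfied).

Step 1: Compute V_q(n, t) = Σ_{j=0}^2 C(n, j) (q−1)^j.
  j = 0: C(6,0)·(4)^0 = 1·1 = 1.
  j = 1: C(6,1)·(4)^1 = 6·4 = 24.
  j = 2: C(6,2)·(4)^2 = 15·16 = 240.
  V_q(n, t) = 1 + 24 + 240 = 265.
Step 2: q^n = 5^6 = 15625.
Step 3: Hamming bound ⌊q^n / V_q(n,t)⌋ = ⌊15625/265⌋ = 58.
Step 4: Compare |C| = 45 to 58: satisfied.
The claimed |C| lies below the Hamming bound.


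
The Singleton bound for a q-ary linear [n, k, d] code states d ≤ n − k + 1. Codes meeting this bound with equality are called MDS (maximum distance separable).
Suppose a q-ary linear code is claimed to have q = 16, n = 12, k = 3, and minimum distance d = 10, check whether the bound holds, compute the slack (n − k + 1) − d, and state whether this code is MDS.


Singleton RHS = n − k + 1 = 10, slack = 0, bound satisfied, MDS.

Singleton bound: d ≤ n − k + 1.
Here n = 12, k = 3, so n − k + 1 = 10.
Given d = 10, check d ≤ 10: YES.
Slack = (n − k + 1) − d = 0.
The code is MDS (slack = 0).
Description: the claimed parameters are [12, 3, 10]_16; such a code would be MDS (meets Singleton bound).


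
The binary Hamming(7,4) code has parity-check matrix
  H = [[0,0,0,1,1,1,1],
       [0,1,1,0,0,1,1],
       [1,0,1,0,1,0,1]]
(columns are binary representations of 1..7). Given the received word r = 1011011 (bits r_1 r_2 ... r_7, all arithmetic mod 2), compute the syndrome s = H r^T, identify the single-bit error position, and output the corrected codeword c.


s = (1, 1, 1)^T, error position = 7, corrected codeword c = 1011010

Compute s = H r^T mod 2 one row at a time:
  s_1 = 1 + 0 + 1 + 1 = 3 ≡ 1 (mod 2).
  s_2 = 0 + 1 + 1 + 1 = 3 ≡ 1 (mod 2).
  s_3 = 1 + 1 + 0 + 1 = 3 ≡ 1 (mod 2).
s = (1, 1, 1)^T — this equals column 7 of H (binary 111), so error is at position 7.
Correct: flip bit 7 of r = 1011011 to get c = 1011010.


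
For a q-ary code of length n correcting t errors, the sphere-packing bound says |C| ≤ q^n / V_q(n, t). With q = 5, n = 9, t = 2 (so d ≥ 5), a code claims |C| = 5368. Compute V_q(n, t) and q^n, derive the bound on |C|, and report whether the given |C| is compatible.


V_q(n, t) = 613, q^n = 1953125, Hamming bound = 3186, |C| = 5368 > bound (violated).

Step 1: Compute V_q(n, t) = Σ_{j=0}^2 C(n, j) (q−1)^j.
  j = 0: C(9,0)·(4)^0 = 1·1 = 1.
  j = 1: C(9,1)·(4)^1 = 9·4 = 36.
  j = 2: C(9,2)·(4)^2 = 36·16 = 576.
  V_q(n, t) = 1 + 36 + 576 = 613.
Step 2: q^n = 5^9 = 1953125.
Step 3: Hamming bound ⌊q^n / V_q(n,t)⌋ = ⌊1953125/613⌋ = 3186.
Step 4: Compare |C| = 5368 to 3186: violated.
The claimed |C| lies above the Hamming bound, so no 5-ary code of length 9 with d ≥ 5 can have 5368 codewords.


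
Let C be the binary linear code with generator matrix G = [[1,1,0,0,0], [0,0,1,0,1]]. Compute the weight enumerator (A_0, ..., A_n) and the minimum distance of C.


Weight distribution: A_0 = 1, A_2 = 2, A_4 = 1. Minimum distance d = 2.

Enumerate all 2^2 = 4 messages m ∈ F_2^2.
For each, compute codeword c = mG in F_2^5, then tally its weight.
  m = 00 → c = 00000, weight = 0.
  m = 10 → c = 11000, weight = 2.
  m = 01 → c = 00101, weight = 2.
  m = 11 → c = 11101, weight = 4.
Tally weights:
  weight 0: 1 codewords.
  weight 2: 2 codewords.
  weight 4: 1 codewords.
Minimum distance d = smallest w > 0 with A_w > 0 = 2.
Sanity: Σ A_w = 4 = 2^2 = 4 ✓.


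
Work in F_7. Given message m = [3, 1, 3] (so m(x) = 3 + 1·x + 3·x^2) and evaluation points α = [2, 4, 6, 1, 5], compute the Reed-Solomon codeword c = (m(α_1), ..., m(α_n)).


c = [3, 6, 5, 0, 6]

Message polynomial: m(x) = 3 + 1·x + 3·x^2 (mod 7).
For each evaluation point α_i, compute m(α_i) mod 7:
  α_1 = 2: Horner steps 3 → 0 → 3, so m(2) = 3.
  α_2 = 4: Horner steps 3 → 6 → 6, so m(4) = 6.
  α_3 = 6: Horner steps 3 → 5 → 5, so m(6) = 5.
  α_4 = 1: Horner steps 3 → 4 → 0, so m(1) = 0.
  α_5 = 5: Horner steps 3 → 2 → 6, so m(5) = 6.
Codeword c = [3, 6, 5, 0, 6] ∈ F_7^5.


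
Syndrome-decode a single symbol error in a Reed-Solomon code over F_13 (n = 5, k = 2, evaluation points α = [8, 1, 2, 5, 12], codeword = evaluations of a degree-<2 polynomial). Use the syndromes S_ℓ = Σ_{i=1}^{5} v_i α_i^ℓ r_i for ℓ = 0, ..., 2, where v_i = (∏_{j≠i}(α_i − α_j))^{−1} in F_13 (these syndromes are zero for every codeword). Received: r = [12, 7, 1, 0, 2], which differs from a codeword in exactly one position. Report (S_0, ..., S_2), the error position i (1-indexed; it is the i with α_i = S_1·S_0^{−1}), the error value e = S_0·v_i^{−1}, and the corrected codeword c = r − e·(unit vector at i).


S = (4, 4, 4), error at position 2, error magnitude e = 10, c = [12, 10, 1, 0, 2].

Step 1: column multipliers v_i = (∏_{j≠i}(α_i − α_j))^{−1} mod 13.
  i = 1 (α = 8): (8−1)(8−2)(8−5)(8−12) = 7·6·3·(−4) = −504 ≡ 3, so v_1 = 3^{−1} = 9 (mod 13).
  i = 2 (α = 1): (1−8)(1−2)(1−5)(1−12) = (−7)·(−1)·(−4)·(−11) = 308 ≡ 9, so v_2 = 9^{−1} = 3 (mod 13).
  i = 3 (α = 2): (2−8)(2−1)(2−5)(2−12) = (−6)·1·(−3)·(−10) = −180 ≡ 2, so v_3 = 2^{−1} = 7 (mod 13).
  i = 4 (α = 5): (5−8)(5−1)(5−2)(5−12) = (−3)·4·3·(−7) = 252 ≡ 5, so v_4 = 5^{−1} = 8 (mod 13).
  i = 5 (α = 12): (12−8)(12−1)(12−2)(12−5) = 4·11·10·7 = 3080 ≡ 12, so v_5 = 12^{−1} = 12 (mod 13).
  v = [9, 3, 7, 8, 12].
Step 2: syndromes of r = [12, 7, 1, 0, 2] (all sums mod 13).
  S_0 = Σ v_i r_i = 9·12 + 3·7 + 7·1 + 8·0 + 12·2 = 160 ≡ 4.
  S_1 = Σ v_i α_i r_i = 9·8·12 + 3·1·7 + 7·2·1 + 8·5·0 + 12·12·2 = 1187 ≡ 4.
  α_i^2 mod 13 = [12, 1, 4, 12, 1].
  S_2 = Σ v_i α_i^2 r_i = 9·12·12 + 3·1·7 + 7·4·1 + 8·12·0 + 12·1·2 = 1369 ≡ 4.
  S = (4, 4, 4) ≠ 0, so r is not a codeword (an error is present).
Step 3: locate the error. For a single error e at position i, S_ℓ = v_i·e·α_i^ℓ, so α_err = S_1/S_0.
  S_0^{−1} = 4^{−1} = 10 (mod 13), so α_err = 4·10 = 40 ≡ 1 = α_2. Error position i = 2.
  Consistency check: S_2/S_1 = 4·10 = 40 ≡ 1 = α_err ✓ (single-error assumption holds).
Step 4: error magnitude e = S_0/v_2 = S_0·∏_{j≠2}(α_2 − α_j) = 4·9 = 36 ≡ 10 (mod 13).
Step 5: correct position 2: c_2 = r_2 − e = 7 − 10 ≡ 10 (mod 13). Hence c = [12, 10, 1, 0, 2].
  Check: interpolating c through the α_i gives m(x) = 6 + 4·x (degree < 2) with m(α_i) = c_i for every i, so c is indeed a codeword.


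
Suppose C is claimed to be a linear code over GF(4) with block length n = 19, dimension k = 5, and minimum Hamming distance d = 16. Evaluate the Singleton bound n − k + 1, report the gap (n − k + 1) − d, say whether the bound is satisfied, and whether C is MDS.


Singleton RHS = n − k + 1 = 15, slack = -1, bound violated (no such code; not MDS).

Singleton bound: d ≤ n − k + 1.
Here n = 19, k = 5, so n − k + 1 = 15.
Given d = 16, check d ≤ 15: NO.
Slack = (n − k + 1) − d = -1.
The slack is negative: d = 16 exceeds n − k + 1 = 15 by 1, so the Singleton bound is violated and no linear [19, 5, 16]_4 code can exist. In particular it is not MDS (MDS requires d = n − k + 1 exactly).
Description: the claimed parameters are [19, 5, 16]_4; such a code would be impossible (violates the Singleton bound).


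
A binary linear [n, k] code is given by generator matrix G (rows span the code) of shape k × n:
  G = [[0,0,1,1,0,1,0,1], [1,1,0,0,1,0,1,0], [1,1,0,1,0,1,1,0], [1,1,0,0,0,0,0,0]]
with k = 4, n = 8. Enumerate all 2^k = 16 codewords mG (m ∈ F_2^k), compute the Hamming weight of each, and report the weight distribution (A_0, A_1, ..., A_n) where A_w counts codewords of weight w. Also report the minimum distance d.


Weight distribution: A_0 = 1, A_2 = 2, A_3 = 4, A_4 = 2, A_5 = 4, A_6 = 2, A_8 = 1. Minimum distance d = 2.

Enumerate all 2^4 = 16 messages m ∈ F_2^4.
For each, compute codeword c = mG in F_2^8, then tally its weight.
  m = 0000 → c = 00000000, weight = 0.
  m = 1000 → c = 00110101, weight = 4.
  m = 0100 → c = 11001010, weight = 4.
  m = 1100 → c = 11111111, weight = 8.
  m = 0010 → c = 11010110, weight = 5.
  m = 1010 → c = 11100011, weight = 5.
  m = 0110 → c = 00011100, weight = 3.
  m = 1110 → c = 00101001, weight = 3.
  m = 0001 → c = 11000000, weight = 2.
  m = 1001 → c = 11110101, weight = 6.
  m = 0101 → c = 00001010, weight = 2.
  m = 1101 → c = 00111111, weight = 6.
  m = 0011 → c = 00010110, weight = 3.
  m = 1011 → c = 00100011, weight = 3.
  m = 0111 → c = 11011100, weight = 5.
  m = 1111 → c = 11101001, weight = 5.
Tally weights:
  weight 0: 1 codewords.
  weight 2: 2 codewords.
  weight 3: 4 codewords.
  weight 4: 2 codewords.
  weight 5: 4 codewords.
  weight 6: 2 codewords.
  weight 8: 1 codewords.
Minimum distance d = smallest w > 0 with A_w > 0 = 2.
Sanity: Σ A_w = 16 = 2^4 = 16 ✓.


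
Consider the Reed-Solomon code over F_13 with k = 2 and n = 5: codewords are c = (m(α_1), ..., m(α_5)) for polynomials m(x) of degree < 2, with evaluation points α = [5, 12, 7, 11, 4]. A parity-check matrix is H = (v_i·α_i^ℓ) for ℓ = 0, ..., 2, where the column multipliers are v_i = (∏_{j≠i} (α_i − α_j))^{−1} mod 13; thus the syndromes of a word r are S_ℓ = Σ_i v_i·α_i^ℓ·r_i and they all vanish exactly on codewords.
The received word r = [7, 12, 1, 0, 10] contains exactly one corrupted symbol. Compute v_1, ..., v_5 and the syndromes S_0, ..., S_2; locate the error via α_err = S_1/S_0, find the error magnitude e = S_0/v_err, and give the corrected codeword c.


S = (11, 4, 5), error at position 4, error magnitude e = 11, c = [7, 12, 1, 2, 10].

Step 1: column multipliers v_i = (∏_{j≠i}(α_i − α_j))^{−1} mod 13.
  i = 1 (α = 5): (5−12)(5−7)(5−11)(5−4) = (−7)·(−2)·(−6)·1 = −84 ≡ 7, so v_1 = 7^{−1} = 2 (mod 13).
  i = 2 (α = 12): (12−5)(12−7)(12−11)(12−4) = 7·5·1·8 = 280 ≡ 7, so v_2 = 7^{−1} = 2 (mod 13).
  i = 3 (α = 7): (7−5)(7−12)(7−11)(7−4) = 2·(−5)·(−4)·3 = 120 ≡ 3, so v_3 = 3^{−1} = 9 (mod 13).
  i = 4 (α = 11): (11−5)(11−12)(11−7)(11−4) = 6·(−1)·4·7 = −168 ≡ 1, so v_4 = 1^{−1} = 1 (mod 13).
  i = 5 (α = 4): (4−5)(4−12)(4−7)(4−11) = (−1)·(−8)·(−3)·(−7) = 168 ≡ 12, so v_5 = 12^{−1} = 12 (mod 13).
  v = [2, 2, 9, 1, 12].
Step 2: syndromes of r = [7, 12, 1, 0, 10] (all sums mod 13).
  S_0 = Σ v_i r_i = 2·7 + 2·12 + 9·1 + 1·0 + 12·10 = 167 ≡ 11.
  S_1 = Σ v_i α_i r_i = 2·5·7 + 2·12·12 + 9·7·1 + 1·11·0 + 12·4·10 = 901 ≡ 4.
  α_i^2 mod 13 = [12, 1, 10, 4, 3].
  S_2 = Σ v_i α_i^2 r_i = 2·12·7 + 2·1·12 + 9·10·1 + 1·4·0 + 12·3·10 = 642 ≡ 5.
  S = (11, 4, 5) ≠ 0, so r is not a codeword (an error is present).
Step 3: locate the error. For a single error e at position i, S_ℓ = v_i·e·α_i^ℓ, so α_err = S_1/S_0.
  S_0^{−1} = 11^{−1} = 6 (mod 13), so α_err = 4·6 = 24 ≡ 11 = α_4. Error position i = 4.
  Consistency check: S_2/S_1 = 5·10 = 50 ≡ 11 = α_err ✓ (single-error assumption holds).
Step 4: error magnitude e = S_0/v_4 = S_0·∏_{j≠4}(α_4 − α_j) = 11·1 = 11 ≡ 11 (mod 13).
Step 5: correct position 4: c_4 = r_4 − e = 0 − 11 ≡ 2 (mod 13). Hence c = [7, 12, 1, 2, 10].
  Check: interpolating c through the α_i gives m(x) = 9 + 10·x (degree < 2) with m(α_i) = c_i for every i, so c is indeed a codeword.


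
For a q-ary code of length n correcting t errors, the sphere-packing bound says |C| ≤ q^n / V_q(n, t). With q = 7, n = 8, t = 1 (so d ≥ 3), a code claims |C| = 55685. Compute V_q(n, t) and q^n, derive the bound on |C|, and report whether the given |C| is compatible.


V_q(n, t) = 49, q^n = 5764801, Hamming bound = 117649, |C| = 55685 ≤ bound (satisfied).

Step 1: Compute V_q(n, t) = Σ_{j=0}^1 C(n, j) (q−1)^j.
  j = 0: C(8,0)·(6)^0 = 1·1 = 1.
  j = 1: C(8,1)·(6)^1 = 8·6 = 48.
  V_q(n, t) = 1 + 48 = 49.
Step 2: q^n = 7^8 = 5764801.
Step 3: Hamming bound ⌊q^n / V_q(n,t)⌋ = ⌊5764801/49⌋ = 117649.
Step 4: Compare |C| = 55685 to 117649: satisfied.
The claimed |C| lies below the Hamming bound.


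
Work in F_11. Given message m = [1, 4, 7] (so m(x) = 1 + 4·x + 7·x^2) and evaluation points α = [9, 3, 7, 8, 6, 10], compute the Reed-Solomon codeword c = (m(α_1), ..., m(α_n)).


c = [10, 10, 9, 8, 2, 4]

Message polynomial: m(x) = 1 + 4·x + 7·x^2 (mod 11).
For each evaluation point α_i, compute m(α_i) mod 11:
  α_1 = 9: Horner steps 7 → 1 → 10, so m(9) = 10.
  α_2 = 3: Horner steps 7 → 3 → 10, so m(3) = 10.
  α_3 = 7: Horner steps 7 → 9 → 9, so m(7) = 9.
  α_4 = 8: Horner steps 7 → 5 → 8, so m(8) = 8.
  α_5 = 6: Horner steps 7 → 2 → 2, so m(6) = 2.
  α_6 = 10: Horner steps 7 → 8 → 4, so m(10) = 4.
Codeword c = [10, 10, 9, 8, 2, 4] ∈ F_11^6.


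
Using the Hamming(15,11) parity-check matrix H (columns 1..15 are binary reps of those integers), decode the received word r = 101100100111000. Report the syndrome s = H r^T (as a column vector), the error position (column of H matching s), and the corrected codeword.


s = (1, 1, 0, 0)^T, error position = 12, corrected codeword c = 101100100110000

Compute s = H r^T mod 2 one row at a time:
  s_1 = 0 + 0 + 1 + 1 + 1 + 0 + 0 + 0 = 3 ≡ 1 (mod 2).
  s_2 = 1 + 0 + 0 + 1 + 1 + 0 + 0 + 0 = 3 ≡ 1 (mod 2).
  s_3 = 0 + 1 + 0 + 1 + 1 + 1 + 0 + 0 = 4 ≡ 0 (mod 2).
  s_4 = 1 + 1 + 0 + 1 + 0 + 1 + 0 + 0 = 4 ≡ 0 (mod 2).
s = (1, 1, 0, 0)^T — this equals column 12 of H (binary 1100), so error is at position 12.
Correct: flip bit 12 of r = 101100100111000 to get c = 101100100110000.


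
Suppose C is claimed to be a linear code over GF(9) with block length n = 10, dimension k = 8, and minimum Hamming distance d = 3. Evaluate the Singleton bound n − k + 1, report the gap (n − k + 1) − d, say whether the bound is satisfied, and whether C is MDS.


Singleton RHS = n − k + 1 = 3, slack = 0, bound satisfied, MDS.

Singleton bound: d ≤ n − k + 1.
Here n = 10, k = 8, so n − k + 1 = 3.
Given d = 3, check d ≤ 3: YES.
Slack = (n − k + 1) − d = 0.
The code is MDS (slack = 0).
Description: the claimed parameters are [10, 8, 3]_9; such a code would be MDS (meets Singleton bound).


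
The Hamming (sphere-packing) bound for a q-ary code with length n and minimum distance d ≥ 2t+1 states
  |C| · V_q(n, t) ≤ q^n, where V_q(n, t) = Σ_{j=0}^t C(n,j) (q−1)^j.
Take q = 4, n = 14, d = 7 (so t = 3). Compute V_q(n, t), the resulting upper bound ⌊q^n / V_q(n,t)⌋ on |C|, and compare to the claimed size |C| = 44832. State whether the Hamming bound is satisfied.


V_q(n, t) = 10690, q^n = 268435456, Hamming bound = 25110, |C| = 44832 > bound (violated).

Step 1: Compute V_q(n, t) = Σ_{j=0}^3 C(n, j) (q−1)^j.
  j = 0: C(14,0)·(3)^0 = 1·1 = 1.
  j = 1: C(14,1)·(3)^1 = 14·3 = 42.
  j = 2: C(14,2)·(3)^2 = 91·9 = 819.
  j = 3: C(14,3)·(3)^3 = 364·27 = 9828.
  V_q(n, t) = 1 + 42 + 819 + 9828 = 10690.
Step 2: q^n = 4^14 = 268435456.
Step 3: Hamming bound ⌊q^n / V_q(n,t)⌋ = ⌊268435456/10690⌋ = 25110.
Step 4: Compare |C| = 44832 to 25110: violated.
The claimed |C| lies above the Hamming bound, so no 4-ary code of length 14 with d ≥ 7 can have 44832 codewords.
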